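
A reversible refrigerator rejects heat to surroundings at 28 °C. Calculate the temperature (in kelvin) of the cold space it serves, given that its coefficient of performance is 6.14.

T_C ≈ 259 K

T_H = 28 °C → 28 + 273.15 = 301.15 K.
COP_R = T_C/(T_H − T_C) ⇒ T_C = T_H·COP_R/(1 + COP_R) = 301.15 × 6.14/(1 + 6.14) = 259 K.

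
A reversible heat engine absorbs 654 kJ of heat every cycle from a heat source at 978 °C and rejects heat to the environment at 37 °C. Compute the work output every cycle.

W ≈ 492 kJ

T_H = 978 °C → 978 + 273.15 = 1251.15 K.
T_C = 37 °C → 37 + 273.15 = 310.15 K.
For a reversible engine, η = 1 − T_C/T_H = 1 − 310.15/1251.15 = 0.7521.
W = η·Q_H = 0.7521 × 654 = 492 kJ.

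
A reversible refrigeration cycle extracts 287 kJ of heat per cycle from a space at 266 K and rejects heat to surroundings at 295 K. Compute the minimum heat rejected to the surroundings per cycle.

Q_H ≈ 318 kJ

For a reversible cycle Q_H/Q_C = T_H/T_C, so Q_H = Q_C·T_H/T_C = 287 × 295.00/266.00 = 318 kJ.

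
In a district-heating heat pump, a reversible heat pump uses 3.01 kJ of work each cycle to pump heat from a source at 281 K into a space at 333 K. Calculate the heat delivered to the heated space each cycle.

For a reversible heat pump, COP_HP = T_H/(T_H − T_C) = 333.00/52.00 = 6.4038.
Q_H = COP_HP · W = 6.4038 × 3.01 = 19.28 kJ.

Q_H ≈ 19.28 kJ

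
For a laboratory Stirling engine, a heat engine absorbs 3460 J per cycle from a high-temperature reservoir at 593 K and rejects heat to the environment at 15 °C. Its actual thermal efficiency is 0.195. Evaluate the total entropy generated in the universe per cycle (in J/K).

T_C = 15 °C → 15 + 273.15 = 288.15 K.
W = η·Q_H = 0.195 × 3460 = 674.7 J, so Q_C = Q_H − W = 2785 J.
The hot reservoir loses entropy Q_H/T_H = 3460/593.00 = 5.835 J/K; the cold reservoir gains Q_C/T_C = 2785/288.15 = 9.666 J/K.
ΔS_univ = −Q_H/T_H + Q_C/T_C = 3.83 J/K (> 0, since η = 0.195 < η_Carnot = 0.514).

ΔS_univ ≈ 3.83 J/K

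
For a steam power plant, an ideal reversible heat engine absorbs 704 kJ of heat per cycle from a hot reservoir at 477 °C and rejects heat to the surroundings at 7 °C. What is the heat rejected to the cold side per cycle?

T_H = 477 °C → 477 + 273.15 = 750.15 K.
T_C = 7 °C → 7 + 273.15 = 280.15 K.
Carnot efficiency: η = 1 − T_C/T_H = 1 − 280.15/750.15 = 0.6265.
For a reversible cycle Q_C/Q_H = T_C/T_H, so Q_C = 704 × 280.15/750.15 = 263 kJ.

Q_C ≈ 263 kJ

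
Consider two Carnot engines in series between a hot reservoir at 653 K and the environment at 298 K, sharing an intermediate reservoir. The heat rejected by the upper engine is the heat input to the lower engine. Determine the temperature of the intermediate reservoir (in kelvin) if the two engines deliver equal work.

For reversible stages Q_m = Q_H·(T_m/T_H). Setting W₁ = Q_H(1 − T_m/T_H) equal to W₂ = Q_m(1 − T_C/T_m) = Q_H·(T_m − T_C)/T_H gives T_H − T_m = T_m − T_C, so T_m = (T_H + T_C)/2 = (653.00 + 298.00)/2 = 476 K.

T_m ≈ 476 K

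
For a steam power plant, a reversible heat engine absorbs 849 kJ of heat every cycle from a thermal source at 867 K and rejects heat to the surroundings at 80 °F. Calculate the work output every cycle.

T_C = 80 °F → (80 − 32) × 5/9 = 26.67 °C = 299.82 K.
η_rev = 1 − T_C/T_H = 1 − 299.82/867.00 = 0.6542.
W = η·Q_H = 0.6542 × 849 = 555.4 kJ.

W ≈ 555.4 kJ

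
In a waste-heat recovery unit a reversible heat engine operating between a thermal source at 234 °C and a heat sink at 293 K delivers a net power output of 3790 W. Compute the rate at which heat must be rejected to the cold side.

Q̇_C ≈ 5190 W

T_H = 234 °C → 234 + 273.15 = 507.15 K.
Carnot efficiency: η = 1 − T_C/T_H = 1 − 293.00/507.15 = 0.4223.
Since Q_C/Q_H = T_C/T_H and Q_H = W/η, Q_C = W·T_C/(T_H − T_C) = 3790 × 293.00/214.15 = 5190 W.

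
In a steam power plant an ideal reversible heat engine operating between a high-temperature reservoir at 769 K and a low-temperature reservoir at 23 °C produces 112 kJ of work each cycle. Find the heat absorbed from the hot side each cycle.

Q_H ≈ 182 kJ

T_C = 23 °C → 23 + 273.15 = 296.15 K.
Since the cycle is reversible, η = 1 − T_C/T_H = 1 − 296.15/769.00 = 0.6149.
Q_H = W/η = 112/0.6149 = 182 kJ.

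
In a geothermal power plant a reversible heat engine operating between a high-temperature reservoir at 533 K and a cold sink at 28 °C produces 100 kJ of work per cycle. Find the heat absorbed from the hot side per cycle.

Q_H ≈ 230 kJ

T_C = 28 °C → 28 + 273.15 = 301.15 K.
η_rev = 1 − T_C/T_H = 1 − 301.15/533.00 = 0.4350.
Q_H = W/η = 100/0.4350 = 230 kJ.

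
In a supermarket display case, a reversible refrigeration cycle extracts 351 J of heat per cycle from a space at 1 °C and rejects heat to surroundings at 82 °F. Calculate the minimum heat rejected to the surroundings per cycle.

T_H = 82 °F → (82 − 32) × 5/9 = 27.78 °C = 300.93 K.
T_C = 1 °C → 1 + 273.15 = 274.15 K.
For a reversible cycle Q_H/Q_C = T_H/T_C, so Q_H = Q_C·T_H/T_C = 351 × 300.93/274.15 = 385 J.

Q_H ≈ 385 J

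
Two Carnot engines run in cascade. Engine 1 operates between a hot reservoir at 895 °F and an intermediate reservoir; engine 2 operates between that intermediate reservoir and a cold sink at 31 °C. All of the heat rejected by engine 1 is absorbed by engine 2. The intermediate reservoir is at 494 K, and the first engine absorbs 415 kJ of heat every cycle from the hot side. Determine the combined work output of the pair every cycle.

T_H = 895 °F → (895 − 32) × 5/9 = 479.44 °C = 752.59 K.
T_C = 31 °C → 31 + 273.15 = 304.15 K.
Two reversible stages in series are equivalent to a single Carnot engine between T_H and T_C, so η_total = 1 − T_C/T_H = 1 − 304.15/752.59 = 0.5959.
W_total = η_total · Q_H = 0.5959 × 415 = 247.3 kJ.

W_total ≈ 247.3 kJ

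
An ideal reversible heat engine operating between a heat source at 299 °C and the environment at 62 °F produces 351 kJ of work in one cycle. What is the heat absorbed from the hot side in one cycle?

T_H = 299 °C → 299 + 273.15 = 572.15 K.
T_C = 62 °F → (62 − 32) × 5/9 = 16.67 °C = 289.82 K.
Since the cycle is reversible, η = 1 − T_C/T_H = 1 − 289.82/572.15 = 0.4935.
Q_H = W/η = 351/0.4935 = 711.3 kJ.

Q_H ≈ 711.3 kJ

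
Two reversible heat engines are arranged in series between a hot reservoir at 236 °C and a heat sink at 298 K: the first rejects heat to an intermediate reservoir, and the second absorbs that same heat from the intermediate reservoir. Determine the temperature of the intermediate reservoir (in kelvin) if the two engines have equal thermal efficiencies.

T_m ≈ 389.5 K

T_H = 236 °C → 236 + 273.15 = 509.15 K.
Equal efficiencies require 1 − T_m/T_H = 1 − T_C/T_m, i.e. T_m/T_H = T_C/T_m, so T_m = √(T_H·T_C) = √(509.15 × 298.00) = 389.5 K.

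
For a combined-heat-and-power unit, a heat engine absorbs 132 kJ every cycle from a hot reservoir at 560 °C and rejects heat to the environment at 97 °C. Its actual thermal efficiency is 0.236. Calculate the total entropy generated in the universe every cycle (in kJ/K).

ΔS_univ ≈ 0.1140 kJ/K

T_H = 560 °C → 560 + 273.15 = 833.15 K.
T_C = 97 °C → 97 + 273.15 = 370.15 K.
W = η·Q_H = 0.236 × 132 = 31.15 kJ, so Q_C = Q_H − W = 100.8 kJ.
Entropy balance on the reservoirs: −Q_H/T_H = -0.1584 kJ/K, +Q_C/T_C = 0.2725 kJ/K.
ΔS_univ = −Q_H/T_H + Q_C/T_C = 0.1140 kJ/K (> 0, since η = 0.236 < η_Carnot = 0.556).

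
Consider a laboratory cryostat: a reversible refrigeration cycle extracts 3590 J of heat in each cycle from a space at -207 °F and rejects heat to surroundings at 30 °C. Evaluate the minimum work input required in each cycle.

W_in ≈ 4160 J

T_H = 30 °C → 30 + 273.15 = 303.15 K.
T_C = -207 °F → (-207 − 32) × 5/9 = -132.78 °C = 140.37 K.
COP_R = T_C/(T_H − T_C) = 140.37/162.78 = 0.8624.
W = Q_C/COP_R = 3590/0.8624 = 4160 J.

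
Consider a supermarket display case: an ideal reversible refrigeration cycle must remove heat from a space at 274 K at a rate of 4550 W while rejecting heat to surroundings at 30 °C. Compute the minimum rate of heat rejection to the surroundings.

Q̇_H ≈ 5034 W

T_H = 30 °C → 30 + 273.15 = 303.15 K.
For a reversible cycle Q_H/Q_C = T_H/T_C, so Q_H = Q_C·T_H/T_C = 4550 × 303.15/274.00 = 5034 W.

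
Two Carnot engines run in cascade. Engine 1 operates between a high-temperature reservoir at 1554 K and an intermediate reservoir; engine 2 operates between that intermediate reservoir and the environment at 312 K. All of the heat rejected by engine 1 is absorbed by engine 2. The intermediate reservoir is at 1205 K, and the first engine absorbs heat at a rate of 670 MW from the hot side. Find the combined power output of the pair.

Ẇ_total ≈ 535.5 MW

Two reversible stages in series are equivalent to a single Carnot engine between T_H and T_C, so η_total = 1 − T_C/T_H = 1 − 312.00/1554.00 = 0.7992.
W_total = η_total · Q_H = 0.7992 × 670 = 535.5 MW.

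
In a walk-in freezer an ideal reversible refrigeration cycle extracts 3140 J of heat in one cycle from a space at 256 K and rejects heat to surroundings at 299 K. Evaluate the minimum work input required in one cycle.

For a reversible refrigerator, COP_R = T_C/(T_H − T_C) = 256.00/43.00 = 5.9535.
W = Q_C/COP_R = 3140/5.9535 = 527 J.

W_in ≈ 527 J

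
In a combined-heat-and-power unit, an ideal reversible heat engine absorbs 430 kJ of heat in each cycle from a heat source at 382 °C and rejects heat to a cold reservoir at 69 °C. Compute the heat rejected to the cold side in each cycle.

Q_C ≈ 224.6 kJ

T_H = 382 °C → 382 + 273.15 = 655.15 K.
T_C = 69 °C → 69 + 273.15 = 342.15 K.
The Carnot efficiency is η = 1 − T_C/T_H = 1 − 342.15/655.15 = 0.4778.
For a reversible cycle Q_C/Q_H = T_C/T_H, so Q_C = 430 × 342.15/655.15 = 224.6 kJ.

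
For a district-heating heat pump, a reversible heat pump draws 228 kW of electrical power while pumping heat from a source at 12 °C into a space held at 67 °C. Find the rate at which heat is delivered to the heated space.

Q̇_H ≈ 1410 kW

T_H = 67 °C → 67 + 273.15 = 340.15 K.
T_C = 12 °C → 12 + 273.15 = 285.15 K.
The Carnot heat-pump COP is COP_HP = T_H/(T_H − T_C) = 340.15/55.00 = 6.1845.
Q_H = COP_HP · W = 6.1845 × 228 = 1410 kW.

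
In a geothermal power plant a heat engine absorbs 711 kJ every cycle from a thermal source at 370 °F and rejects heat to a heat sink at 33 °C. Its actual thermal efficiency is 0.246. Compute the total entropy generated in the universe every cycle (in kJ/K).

ΔS_univ ≈ 0.209 kJ/K

T_H = 370 °F → (370 − 32) × 5/9 = 187.78 °C = 460.93 K.
T_C = 33 °C → 33 + 273.15 = 306.15 K.
W = η·Q_H = 0.246 × 711 = 174.9 kJ, so Q_C = Q_H − W = 536.1 kJ.
The hot reservoir loses entropy Q_H/T_H = 711/460.93 = 1.543 kJ/K; the cold reservoir gains Q_C/T_C = 536.1/306.15 = 1.751 kJ/K.
ΔS_univ = −Q_H/T_H + Q_C/T_C = 0.209 kJ/K (> 0, since η = 0.246 < η_Carnot = 0.336).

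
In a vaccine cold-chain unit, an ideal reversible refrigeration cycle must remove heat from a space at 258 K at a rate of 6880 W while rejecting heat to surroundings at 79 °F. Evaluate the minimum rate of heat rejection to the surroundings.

T_H = 79 °F → (79 − 32) × 5/9 = 26.11 °C = 299.26 K.
For a reversible cycle Q_H/Q_C = T_H/T_C, so Q_H = Q_C·T_H/T_C = 6880 × 299.26/258.00 = 7980 W.

Q̇_H ≈ 7980 W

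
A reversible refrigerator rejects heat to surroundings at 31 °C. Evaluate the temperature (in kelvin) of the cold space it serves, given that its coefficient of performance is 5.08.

T_C ≈ 254 K

T_H = 31 °C → 31 + 273.15 = 304.15 K.
COP_R = T_C/(T_H − T_C) ⇒ T_C = T_H·COP_R/(1 + COP_R) = 304.15 × 5.08/(1 + 5.08) = 254 K.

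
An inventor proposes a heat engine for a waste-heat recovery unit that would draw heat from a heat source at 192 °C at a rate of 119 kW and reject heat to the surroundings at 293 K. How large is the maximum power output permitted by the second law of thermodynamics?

T_H = 192 °C → 192 + 273.15 = 465.15 K.
By the Carnot theorem, η_max = 1 − T_C/T_H = 1 − 293.00/465.15 = 0.3701.
W_max = η_max · Q_H = 0.3701 × 119 = 44.04 kW.

Ẇ_max ≈ 44.04 kW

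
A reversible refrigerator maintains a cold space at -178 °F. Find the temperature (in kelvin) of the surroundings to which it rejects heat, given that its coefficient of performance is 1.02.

T_H ≈ 309.9 K

T_C = -178 °F → (-178 − 32) × 5/9 = -116.67 °C = 156.48 K.
COP_R = T_C/(T_H − T_C) ⇒ T_H = T_C·(1 + 1/COP_R) = 156.48 × (1 + 1/1.02) = 309.9 K.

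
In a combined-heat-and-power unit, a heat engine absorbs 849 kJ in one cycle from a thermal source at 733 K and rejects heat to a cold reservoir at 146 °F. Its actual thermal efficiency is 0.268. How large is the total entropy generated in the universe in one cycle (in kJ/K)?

ΔS_univ ≈ 0.6887 kJ/K

T_C = 146 °F → (146 − 32) × 5/9 = 63.33 °C = 336.48 K.
W = η·Q_H = 0.268 × 849 = 227.5 kJ, so Q_C = Q_H − W = 621.5 kJ.
Reservoir entropy changes: ΔS_H = −Q_H/T_H = −849/733.00 = -1.158 kJ/K and ΔS_C = +Q_C/T_C = 621.5/336.48 = 1.847 kJ/K.
ΔS_univ = −Q_H/T_H + Q_C/T_C = 0.6887 kJ/K (> 0, since η = 0.268 < η_Carnot = 0.541).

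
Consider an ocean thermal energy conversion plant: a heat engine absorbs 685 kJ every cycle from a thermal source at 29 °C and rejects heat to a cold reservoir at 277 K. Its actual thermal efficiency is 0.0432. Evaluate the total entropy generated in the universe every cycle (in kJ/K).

ΔS_univ ≈ 0.0990 kJ/K

T_H = 29 °C → 29 + 273.15 = 302.15 K.
W = η·Q_H = 0.0432 × 685 = 29.59 kJ, so Q_C = Q_H − W = 655.4 kJ.
Reservoir entropy changes: ΔS_H = −Q_H/T_H = −685/302.15 = -2.267 kJ/K and ΔS_C = +Q_C/T_C = 655.4/277.00 = 2.366 kJ/K.
ΔS_univ = −Q_H/T_H + Q_C/T_C = 0.0990 kJ/K (> 0, since η = 0.0432 < η_Carnot = 0.083).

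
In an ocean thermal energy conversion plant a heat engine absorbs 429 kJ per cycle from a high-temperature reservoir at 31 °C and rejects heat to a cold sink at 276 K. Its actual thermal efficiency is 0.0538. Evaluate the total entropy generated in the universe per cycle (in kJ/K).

ΔS_univ ≈ 0.06024 kJ/K

T_H = 31 °C → 31 + 273.15 = 304.15 K.
W = η·Q_H = 0.0538 × 429 = 23.08 kJ, so Q_C = Q_H − W = 405.9 kJ.
The hot reservoir loses entropy Q_H/T_H = 429/304.15 = 1.410 kJ/K; the cold reservoir gains Q_C/T_C = 405.9/276.00 = 1.471 kJ/K.
ΔS_univ = −Q_H/T_H + Q_C/T_C = 0.06024 kJ/K (> 0, since η = 0.0538 < η_Carnot = 0.093).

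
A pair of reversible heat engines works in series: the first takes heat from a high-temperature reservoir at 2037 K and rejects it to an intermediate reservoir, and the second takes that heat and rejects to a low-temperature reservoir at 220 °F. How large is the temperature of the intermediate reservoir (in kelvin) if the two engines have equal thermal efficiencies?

T_m ≈ 877 K

T_C = 220 °F → (220 − 32) × 5/9 = 104.44 °C = 377.59 K.
Equal efficiencies require 1 − T_m/T_H = 1 − T_C/T_m, i.e. T_m/T_H = T_C/T_m, so T_m = √(T_H·T_C) = √(2037.00 × 377.59) = 877 K.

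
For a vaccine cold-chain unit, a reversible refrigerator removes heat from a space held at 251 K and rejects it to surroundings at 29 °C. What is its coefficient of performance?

T_H = 29 °C → 29 + 273.15 = 302.15 K.
The reversible coefficient of performance is COP_R = T_C/(T_H − T_C) = 251.00/(302.15 − 251.00) = 4.91.

COP_R ≈ 4.91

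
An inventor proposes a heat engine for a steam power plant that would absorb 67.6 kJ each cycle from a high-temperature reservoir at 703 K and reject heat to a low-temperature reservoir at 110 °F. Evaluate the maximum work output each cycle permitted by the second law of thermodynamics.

T_C = 110 °F → (110 − 32) × 5/9 = 43.33 °C = 316.48 K.
By the Carnot theorem, η_max = 1 − T_C/T_H = 1 − 316.48/703.00 = 0.5498.
W_max = η_max · Q_H = 0.5498 × 67.6 = 37.2 kJ.

W_max ≈ 37.2 kJ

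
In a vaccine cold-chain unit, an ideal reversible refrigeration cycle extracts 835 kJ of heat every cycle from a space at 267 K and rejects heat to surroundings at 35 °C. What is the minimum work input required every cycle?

W_in ≈ 129 kJ

T_H = 35 °C → 35 + 273.15 = 308.15 K.
COP_R = T_C/(T_H − T_C) = 267.00/41.15 = 6.4885.
W = Q_C/COP_R = 835/6.4885 = 129 kJ.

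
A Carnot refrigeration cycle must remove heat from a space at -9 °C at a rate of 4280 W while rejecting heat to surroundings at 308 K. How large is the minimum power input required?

Ẇ_in ≈ 710 W

T_C = -9 °C → -9 + 273.15 = 264.15 K.
The reversible coefficient of performance is COP_R = T_C/(T_H − T_C) = 264.15/43.85 = 6.0239.
W = Q_C/COP_R = 4280/6.0239 = 710 W.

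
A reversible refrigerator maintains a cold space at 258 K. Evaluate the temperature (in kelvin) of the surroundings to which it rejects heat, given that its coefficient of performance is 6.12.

COP_R = T_C/(T_H − T_C) ⇒ T_H = T_C·(1 + 1/COP_R) = 258.00 × (1 + 1/6.12) = 300 K.

T_H ≈ 300 K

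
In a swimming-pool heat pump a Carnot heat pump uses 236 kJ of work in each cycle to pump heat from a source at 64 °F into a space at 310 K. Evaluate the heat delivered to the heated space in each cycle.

T_C = 64 °F → (64 − 32) × 5/9 = 17.78 °C = 290.93 K.
For a reversible heat pump, COP_HP = T_H/(T_H − T_C) = 310.00/19.07 = 16.2540.
Q_H = COP_HP · W = 16.2540 × 236 = 3840 kJ.

Q_H ≈ 3840 kJ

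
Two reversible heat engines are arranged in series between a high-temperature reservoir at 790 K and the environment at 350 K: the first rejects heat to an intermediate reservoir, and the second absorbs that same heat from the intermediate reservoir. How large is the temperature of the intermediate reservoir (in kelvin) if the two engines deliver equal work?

T_m ≈ 570.0 K

For reversible stages Q_m = Q_H·(T_m/T_H). Setting W₁ = Q_H(1 − T_m/T_H) equal to W₂ = Q_m(1 − T_C/T_m) = Q_H·(T_m − T_C)/T_H gives T_H − T_m = T_m − T_C, so T_m = (T_H + T_C)/2 = (790.00 + 350.00)/2 = 570.0 K.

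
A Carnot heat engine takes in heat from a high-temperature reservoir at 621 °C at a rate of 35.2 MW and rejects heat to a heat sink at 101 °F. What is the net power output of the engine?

Ẇ ≈ 22.9 MW

T_H = 621 °C → 621 + 273.15 = 894.15 K.
T_C = 101 °F → (101 − 32) × 5/9 = 38.33 °C = 311.48 K.
The Carnot efficiency is η = 1 − T_C/T_H = 1 − 311.48/894.15 = 0.6516.
W = η·Q_H = 0.6516 × 35.2 = 22.9 MW.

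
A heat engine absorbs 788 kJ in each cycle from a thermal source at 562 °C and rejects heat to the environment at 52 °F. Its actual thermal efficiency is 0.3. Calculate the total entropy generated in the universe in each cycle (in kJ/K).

T_H = 562 °C → 562 + 273.15 = 835.15 K.
T_C = 52 °F → (52 − 32) × 5/9 = 11.11 °C = 284.26 K.
W = η·Q_H = 0.3 × 788 = 236.4 kJ, so Q_C = Q_H − W = 551.6 kJ.
The hot reservoir loses entropy Q_H/T_H = 788/835.15 = 0.9435 kJ/K; the cold reservoir gains Q_C/T_C = 551.6/284.26 = 1.940 kJ/K.
ΔS_univ = −Q_H/T_H + Q_C/T_C = 0.997 kJ/K (> 0, since η = 0.3 < η_Carnot = 0.660).

ΔS_univ ≈ 0.997 kJ/K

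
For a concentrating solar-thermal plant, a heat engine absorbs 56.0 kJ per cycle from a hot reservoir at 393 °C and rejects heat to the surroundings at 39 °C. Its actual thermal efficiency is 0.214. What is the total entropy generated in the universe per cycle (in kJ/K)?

T_H = 393 °C → 393 + 273.15 = 666.15 K.
T_C = 39 °C → 39 + 273.15 = 312.15 K.
W = η·Q_H = 0.214 × 56.0 = 11.98 kJ, so Q_C = Q_H − W = 44.02 kJ.
Entropy balance on the reservoirs: −Q_H/T_H = -0.08407 kJ/K, +Q_C/T_C = 0.1410 kJ/K.
ΔS_univ = −Q_H/T_H + Q_C/T_C = 0.0569 kJ/K (> 0, since η = 0.214 < η_Carnot = 0.531).

ΔS_univ ≈ 0.0569 kJ/K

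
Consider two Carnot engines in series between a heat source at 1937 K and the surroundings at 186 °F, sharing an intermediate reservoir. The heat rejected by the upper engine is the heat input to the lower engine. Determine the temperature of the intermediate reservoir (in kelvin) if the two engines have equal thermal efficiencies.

T_C = 186 °F → (186 − 32) × 5/9 = 85.56 °C = 358.71 K.
Equal efficiencies require 1 − T_m/T_H = 1 − T_C/T_m, i.e. T_m/T_H = T_C/T_m, so T_m = √(T_H·T_C) = √(1937.00 × 358.71) = 833.6 K.

T_m ≈ 833.6 K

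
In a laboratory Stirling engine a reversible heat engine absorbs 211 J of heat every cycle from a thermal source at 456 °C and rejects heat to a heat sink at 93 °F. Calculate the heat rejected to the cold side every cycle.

T_H = 456 °C → 456 + 273.15 = 729.15 K.
T_C = 93 °F → (93 − 32) × 5/9 = 33.89 °C = 307.04 K.
For a reversible engine, η = 1 − T_C/T_H = 1 − 307.04/729.15 = 0.5789.
For a reversible cycle Q_C/Q_H = T_C/T_H, so Q_C = 211 × 307.04/729.15 = 88.9 J.

Q_C ≈ 88.9 J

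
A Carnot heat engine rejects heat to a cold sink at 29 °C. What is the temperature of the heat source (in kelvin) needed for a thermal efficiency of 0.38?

T_C = 29 °C → 29 + 273.15 = 302.15 K.
From η = 1 − T_C/T_H, solving for T_H gives T_H = T_C/(1 − η) = 302.15/(1 − 0.38) = 487.3 K.

T_H ≈ 487.3 K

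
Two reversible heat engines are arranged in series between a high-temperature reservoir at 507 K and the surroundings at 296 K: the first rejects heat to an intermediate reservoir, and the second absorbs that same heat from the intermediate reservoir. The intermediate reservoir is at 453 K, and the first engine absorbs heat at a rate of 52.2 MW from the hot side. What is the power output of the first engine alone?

Ẇ₁ ≈ 5.56 MW

First-stage efficiency η₁ = 1 − T_m/T_H = 1 − 453.00/507.00 = 0.1065.
W₁ = η₁·Q_H = 0.1065 × 52.2 = 5.56 MW.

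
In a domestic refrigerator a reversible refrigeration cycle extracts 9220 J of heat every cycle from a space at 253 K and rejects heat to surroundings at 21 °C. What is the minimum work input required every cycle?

W_in ≈ 1500 J

T_H = 21 °C → 21 + 273.15 = 294.15 K.
The reversible coefficient of performance is COP_R = T_C/(T_H − T_C) = 253.00/41.15 = 6.1482.
W = Q_C/COP_R = 9220/6.1482 = 1500 J.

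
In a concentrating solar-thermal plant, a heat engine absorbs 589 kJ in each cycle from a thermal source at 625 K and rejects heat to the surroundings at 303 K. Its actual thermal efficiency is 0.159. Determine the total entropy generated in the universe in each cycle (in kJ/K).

W = η·Q_H = 0.159 × 589 = 93.65 kJ, so Q_C = Q_H − W = 495.3 kJ.
Entropy balance on the reservoirs: −Q_H/T_H = -0.9424 kJ/K, +Q_C/T_C = 1.635 kJ/K.
ΔS_univ = −Q_H/T_H + Q_C/T_C = 0.692 kJ/K (> 0, since η = 0.159 < η_Carnot = 0.515).

ΔS_univ ≈ 0.692 kJ/K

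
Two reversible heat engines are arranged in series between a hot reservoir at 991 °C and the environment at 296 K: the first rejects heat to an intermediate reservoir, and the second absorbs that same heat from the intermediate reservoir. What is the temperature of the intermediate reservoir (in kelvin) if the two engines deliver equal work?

T_m ≈ 780 K

T_H = 991 °C → 991 + 273.15 = 1264.15 K.
For reversible stages Q_m = Q_H·(T_m/T_H). Setting W₁ = Q_H(1 − T_m/T_H) equal to W₂ = Q_m(1 − T_C/T_m) = Q_H·(T_m − T_C)/T_H gives T_H − T_m = T_m − T_C, so T_m = (T_H + T_C)/2 = (1264.15 + 296.00)/2 = 780 K.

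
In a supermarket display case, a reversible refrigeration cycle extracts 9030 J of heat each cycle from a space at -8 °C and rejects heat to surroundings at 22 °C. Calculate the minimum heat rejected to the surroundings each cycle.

Q_H ≈ 10050 J

T_H = 22 °C → 22 + 273.15 = 295.15 K.
T_C = -8 °C → -8 + 273.15 = 265.15 K.
For a reversible cycle Q_H/Q_C = T_H/T_C, so Q_H = Q_C·T_H/T_C = 9030 × 295.15/265.15 = 10050 J.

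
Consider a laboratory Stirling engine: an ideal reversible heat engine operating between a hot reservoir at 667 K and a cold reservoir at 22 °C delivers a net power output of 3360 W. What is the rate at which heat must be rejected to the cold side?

Q̇_C ≈ 2667 W

T_C = 22 °C → 22 + 273.15 = 295.15 K.
For a reversible engine, η = 1 − T_C/T_H = 1 − 295.15/667.00 = 0.5575.
Since Q_C/Q_H = T_C/T_H and Q_H = W/η, Q_C = W·T_C/(T_H − T_C) = 3360 × 295.15/371.85 = 2667 W.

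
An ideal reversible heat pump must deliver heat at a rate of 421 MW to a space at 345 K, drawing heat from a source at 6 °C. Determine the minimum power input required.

Ẇ_in ≈ 80.4 MW

T_C = 6 °C → 6 + 273.15 = 279.15 K.
COP_HP = T_H/(T_H − T_C) = 345.00/65.85 = 5.2392.
W = Q_H/COP_HP = 421/5.2392 = 80.4 MW.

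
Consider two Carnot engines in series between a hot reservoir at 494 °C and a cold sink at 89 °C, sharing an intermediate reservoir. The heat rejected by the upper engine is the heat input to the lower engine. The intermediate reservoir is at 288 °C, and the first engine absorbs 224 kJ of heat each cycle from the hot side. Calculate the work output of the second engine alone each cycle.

T_H = 494 °C → 494 + 273.15 = 767.15 K.
T_C = 89 °C → 89 + 273.15 = 362.15 K.
T_m = 288 °C → 288 + 273.15 = 561.15 K.
Heat entering the second stage: Q_m = Q_H·(T_m/T_H) = 224 × 561.15/767.15 = 164 kJ.
Second-stage efficiency η₂ = 1 − T_C/T_m = 1 − 362.15/561.15 = 0.3546, so W₂ = η₂·Q_m = 58.1 kJ.

W₂ ≈ 58.1 kJ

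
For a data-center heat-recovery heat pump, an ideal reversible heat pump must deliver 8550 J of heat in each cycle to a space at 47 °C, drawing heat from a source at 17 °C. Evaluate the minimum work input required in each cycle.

W_in ≈ 801.2 J

T_H = 47 °C → 47 + 273.15 = 320.15 K.
T_C = 17 °C → 17 + 273.15 = 290.15 K.
The Carnot heat-pump COP is COP_HP = T_H/(T_H − T_C) = 320.15/30.00 = 10.6717.
W = Q_H/COP_HP = 8550/10.6717 = 801.2 J.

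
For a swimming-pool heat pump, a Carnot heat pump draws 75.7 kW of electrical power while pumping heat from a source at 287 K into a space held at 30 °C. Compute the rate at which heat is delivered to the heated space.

T_H = 30 °C → 30 + 273.15 = 303.15 K.
The Carnot heat-pump COP is COP_HP = T_H/(T_H − T_C) = 303.15/16.15 = 18.7709.
Q_H = COP_HP · W = 18.7709 × 75.7 = 1420 kW.

Q̇_H ≈ 1420 kW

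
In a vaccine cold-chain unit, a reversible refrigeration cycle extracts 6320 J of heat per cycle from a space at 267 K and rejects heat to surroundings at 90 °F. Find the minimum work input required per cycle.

W_in ≈ 908 J

T_H = 90 °F → (90 − 32) × 5/9 = 32.22 °C = 305.37 K.
The reversible coefficient of performance is COP_R = T_C/(T_H − T_C) = 267.00/38.37 = 6.9582.
W = Q_C/COP_R = 6320/6.9582 = 908 J.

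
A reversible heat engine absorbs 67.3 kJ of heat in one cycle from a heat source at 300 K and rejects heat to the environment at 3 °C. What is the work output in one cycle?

W ≈ 5.350 kJ

T_C = 3 °C → 3 + 273.15 = 276.15 K.
η_rev = 1 − T_C/T_H = 1 − 276.15/300.00 = 0.0795.
W = η·Q_H = 0.0795 × 67.3 = 5.350 kJ.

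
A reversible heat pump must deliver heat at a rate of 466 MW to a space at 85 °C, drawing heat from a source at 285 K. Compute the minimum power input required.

Ẇ_in ≈ 95.2 MW

T_H = 85 °C → 85 + 273.15 = 358.15 K.
For a reversible heat pump, COP_HP = T_H/(T_H − T_C) = 358.15/73.15 = 4.8961.
W = Q_H/COP_HP = 466/4.8961 = 95.2 MW.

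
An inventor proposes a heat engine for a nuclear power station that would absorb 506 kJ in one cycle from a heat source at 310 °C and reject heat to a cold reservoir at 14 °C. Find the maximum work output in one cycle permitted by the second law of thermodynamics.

T_H = 310 °C → 310 + 273.15 = 583.15 K.
T_C = 14 °C → 14 + 273.15 = 287.15 K.
The second-law ceiling is the Carnot efficiency, η_max = 1 − T_C/T_H = 1 − 287.15/583.15 = 0.5076.
W_max = η_max · Q_H = 0.5076 × 506 = 256.8 kJ.

W_max ≈ 256.8 kJ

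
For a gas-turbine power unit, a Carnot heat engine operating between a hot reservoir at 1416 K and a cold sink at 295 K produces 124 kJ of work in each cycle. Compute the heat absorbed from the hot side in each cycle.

The Carnot efficiency is η = 1 − T_C/T_H = 1 − 295.00/1416.00 = 0.7917.
Q_H = W/η = 124/0.7917 = 157 kJ.

Q_H ≈ 157 kJ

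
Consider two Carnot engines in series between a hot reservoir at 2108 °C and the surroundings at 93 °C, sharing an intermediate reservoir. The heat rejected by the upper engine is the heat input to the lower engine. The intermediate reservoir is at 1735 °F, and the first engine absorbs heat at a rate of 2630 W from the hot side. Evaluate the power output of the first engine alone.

T_H = 2108 °C → 2108 + 273.15 = 2381.15 K.
T_C = 93 °C → 93 + 273.15 = 366.15 K.
T_m = 1735 °F → (1735 − 32) × 5/9 = 946.11 °C = 1219.26 K.
First-stage efficiency η₁ = 1 − T_m/T_H = 1 − 1219.26/2381.15 = 0.4880.
W₁ = η₁·Q_H = 0.4880 × 2630 = 1283 W.

Ẇ₁ ≈ 1283 W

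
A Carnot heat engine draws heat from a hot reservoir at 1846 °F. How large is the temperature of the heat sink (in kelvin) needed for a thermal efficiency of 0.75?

T_C ≈ 320.2 K

T_H = 1846 °F → (1846 − 32) × 5/9 = 1007.78 °C = 1280.93 K.
From η = 1 − T_C/T_H, T_C = T_H·(1 − η) = 1280.93 × (1 − 0.75) = 320.2 K.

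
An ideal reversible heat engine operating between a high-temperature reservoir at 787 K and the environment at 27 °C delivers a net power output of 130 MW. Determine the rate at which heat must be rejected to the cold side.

T_C = 27 °C → 27 + 273.15 = 300.15 K.
Since the cycle is reversible, η = 1 − T_C/T_H = 1 − 300.15/787.00 = 0.6186.
Since Q_C/Q_H = T_C/T_H and Q_H = W/η, Q_C = W·T_C/(T_H − T_C) = 130 × 300.15/486.85 = 80.1 MW.

Q̇_C ≈ 80.1 MW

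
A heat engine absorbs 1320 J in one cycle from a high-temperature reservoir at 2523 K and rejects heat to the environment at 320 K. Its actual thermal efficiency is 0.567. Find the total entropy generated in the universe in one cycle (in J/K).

ΔS_univ ≈ 1.263 J/K

W = η·Q_H = 0.567 × 1320 = 748.4 J, so Q_C = Q_H − W = 571.6 J.
The hot reservoir loses entropy Q_H/T_H = 1320/2523.00 = 0.5232 J/K; the cold reservoir gains Q_C/T_C = 571.6/320.00 = 1.786 J/K.
ΔS_univ = −Q_H/T_H + Q_C/T_C = 1.263 J/K (> 0, since η = 0.567 < η_Carnot = 0.873).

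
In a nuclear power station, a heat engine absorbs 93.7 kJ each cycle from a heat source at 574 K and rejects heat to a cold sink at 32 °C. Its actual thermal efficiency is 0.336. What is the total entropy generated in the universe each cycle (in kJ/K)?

ΔS_univ ≈ 0.04065 kJ/K

T_C = 32 °C → 32 + 273.15 = 305.15 K.
W = η·Q_H = 0.336 × 93.7 = 31.48 kJ, so Q_C = Q_H − W = 62.22 kJ.
Entropy balance on the reservoirs: −Q_H/T_H = -0.1632 kJ/K, +Q_C/T_C = 0.2039 kJ/K.
ΔS_univ = −Q_H/T_H + Q_C/T_C = 0.04065 kJ/K (> 0, since η = 0.336 < η_Carnot = 0.468).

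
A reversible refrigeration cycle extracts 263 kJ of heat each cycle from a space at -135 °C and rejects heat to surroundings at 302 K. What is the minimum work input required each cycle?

W_in ≈ 312 kJ

T_C = -135 °C → -135 + 273.15 = 138.15 K.
COP_R = T_C/(T_H − T_C) = 138.15/163.85 = 0.8431.
W = Q_C/COP_R = 263/0.8431 = 312 kJ.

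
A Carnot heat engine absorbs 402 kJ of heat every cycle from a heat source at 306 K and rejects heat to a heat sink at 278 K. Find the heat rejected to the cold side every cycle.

Q_C ≈ 365.2 kJ

Carnot efficiency: η = 1 − T_C/T_H = 1 − 278.00/306.00 = 0.0915.
For a reversible cycle Q_C/Q_H = T_C/T_H, so Q_C = 402 × 278.00/306.00 = 365.2 kJ.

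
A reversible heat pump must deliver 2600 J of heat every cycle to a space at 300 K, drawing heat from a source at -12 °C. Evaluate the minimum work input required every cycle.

T_C = -12 °C → -12 + 273.15 = 261.15 K.
For a reversible heat pump, COP_HP = T_H/(T_H − T_C) = 300.00/38.85 = 7.7220.
W = Q_H/COP_HP = 2600/7.7220 = 337 J.

W_in ≈ 337 J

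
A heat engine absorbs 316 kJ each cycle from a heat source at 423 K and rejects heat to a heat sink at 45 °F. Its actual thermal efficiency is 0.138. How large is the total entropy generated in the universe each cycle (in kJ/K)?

ΔS_univ ≈ 0.2245 kJ/K

T_C = 45 °F → (45 − 32) × 5/9 = 7.22 °C = 280.37 K.
W = η·Q_H = 0.138 × 316 = 43.61 kJ, so Q_C = Q_H − W = 272.4 kJ.
Reservoir entropy changes: ΔS_H = −Q_H/T_H = −316/423.00 = -0.7470 kJ/K and ΔS_C = +Q_C/T_C = 272.4/280.37 = 0.9715 kJ/K.
ΔS_univ = −Q_H/T_H + Q_C/T_C = 0.2245 kJ/K (> 0, since η = 0.138 < η_Carnot = 0.337).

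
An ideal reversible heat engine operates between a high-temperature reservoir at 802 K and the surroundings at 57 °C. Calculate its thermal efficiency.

η ≈ 0.588

T_C = 57 °C → 57 + 273.15 = 330.15 K.
Since the cycle is reversible, η = 1 − T_C/T_H = 1 − 330.15/802.00 = 0.588.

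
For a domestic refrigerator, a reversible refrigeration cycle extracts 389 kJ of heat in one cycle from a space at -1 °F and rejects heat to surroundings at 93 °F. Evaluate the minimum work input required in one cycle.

W_in ≈ 79.7 kJ

T_H = 93 °F → (93 − 32) × 5/9 = 33.89 °C = 307.04 K.
T_C = -1 °F → (-1 − 32) × 5/9 = -18.33 °C = 254.82 K.
The reversible coefficient of performance is COP_R = T_C/(T_H − T_C) = 254.82/52.22 = 4.8795.
W = Q_C/COP_R = 389/4.8795 = 79.7 kJ.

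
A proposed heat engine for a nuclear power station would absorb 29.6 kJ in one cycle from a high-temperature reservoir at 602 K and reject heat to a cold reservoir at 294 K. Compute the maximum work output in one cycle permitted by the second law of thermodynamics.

W_max ≈ 15.14 kJ

By the Carnot theorem, η_max = 1 − T_C/T_H = 1 − 294.00/602.00 = 0.5116.
W_max = η_max · Q_H = 0.5116 × 29.6 = 15.14 kJ.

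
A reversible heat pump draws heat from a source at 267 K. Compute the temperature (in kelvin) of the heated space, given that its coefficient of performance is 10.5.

COP_HP = T_H/(T_H − T_C) ⇒ T_H = T_C·COP_HP/(COP_HP − 1) = 267.00 × 10.5/(10.5 − 1) = 295 K.

T_H ≈ 295 K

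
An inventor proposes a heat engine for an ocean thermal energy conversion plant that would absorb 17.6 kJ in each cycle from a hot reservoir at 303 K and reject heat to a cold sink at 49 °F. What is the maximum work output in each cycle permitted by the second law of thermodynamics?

W_max ≈ 1.19 kJ

T_C = 49 °F → (49 − 32) × 5/9 = 9.44 °C = 282.59 K.
The second-law ceiling is the Carnot efficiency, η_max = 1 − T_C/T_H = 1 − 282.59/303.00 = 0.0673.
W_max = η_max · Q_H = 0.0673 × 17.6 = 1.19 kJ.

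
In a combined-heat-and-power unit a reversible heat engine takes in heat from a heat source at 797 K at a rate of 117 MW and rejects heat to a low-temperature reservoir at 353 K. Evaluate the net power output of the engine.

Since the cycle is reversible, η = 1 − T_C/T_H = 1 − 353.00/797.00 = 0.5571.
W = η·Q_H = 0.5571 × 117 = 65.2 MW.

Ẇ ≈ 65.2 MW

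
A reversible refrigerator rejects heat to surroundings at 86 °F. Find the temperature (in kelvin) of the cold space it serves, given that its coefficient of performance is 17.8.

T_C ≈ 287 K

T_H = 86 °F → (86 − 32) × 5/9 = 30.00 °C = 303.15 K.
COP_R = T_C/(T_H − T_C) ⇒ T_C = T_H·COP_R/(1 + COP_R) = 303.15 × 17.8/(1 + 17.8) = 287 K.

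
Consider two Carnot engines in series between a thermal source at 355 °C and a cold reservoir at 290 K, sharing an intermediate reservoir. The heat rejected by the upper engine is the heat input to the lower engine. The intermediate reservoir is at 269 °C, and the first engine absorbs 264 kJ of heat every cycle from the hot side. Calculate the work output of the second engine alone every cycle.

W₂ ≈ 106.0 kJ

T_H = 355 °C → 355 + 273.15 = 628.15 K.
T_m = 269 °C → 269 + 273.15 = 542.15 K.
Heat entering the second stage: Q_m = Q_H·(T_m/T_H) = 264 × 542.15/628.15 = 227.9 kJ.
Second-stage efficiency η₂ = 1 − T_C/T_m = 1 − 290.00/542.15 = 0.4651, so W₂ = η₂·Q_m = 106.0 kJ.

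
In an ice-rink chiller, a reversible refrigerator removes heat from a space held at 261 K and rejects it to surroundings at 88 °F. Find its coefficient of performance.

COP_R ≈ 6.03

T_H = 88 °F → (88 − 32) × 5/9 = 31.11 °C = 304.26 K.
COP_R = T_C/(T_H − T_C) = 261.00/(304.26 − 261.00) = 6.03.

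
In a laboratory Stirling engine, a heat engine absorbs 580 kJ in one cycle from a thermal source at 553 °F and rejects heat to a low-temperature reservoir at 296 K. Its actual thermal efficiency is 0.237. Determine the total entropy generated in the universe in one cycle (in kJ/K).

T_H = 553 °F → (553 − 32) × 5/9 = 289.44 °C = 562.59 K.
W = η·Q_H = 0.237 × 580 = 137.5 kJ, so Q_C = Q_H − W = 442.5 kJ.
The hot reservoir loses entropy Q_H/T_H = 580/562.59 = 1.031 kJ/K; the cold reservoir gains Q_C/T_C = 442.5/296.00 = 1.495 kJ/K.
ΔS_univ = −Q_H/T_H + Q_C/T_C = 0.464 kJ/K (> 0, since η = 0.237 < η_Carnot = 0.474).

ΔS_univ ≈ 0.464 kJ/K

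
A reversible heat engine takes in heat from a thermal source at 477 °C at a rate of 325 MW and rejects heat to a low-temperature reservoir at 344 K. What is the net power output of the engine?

T_H = 477 °C → 477 + 273.15 = 750.15 K.
η_rev = 1 − T_C/T_H = 1 − 344.00/750.15 = 0.5414.
W = η·Q_H = 0.5414 × 325 = 176 MW.

Ẇ ≈ 176 MW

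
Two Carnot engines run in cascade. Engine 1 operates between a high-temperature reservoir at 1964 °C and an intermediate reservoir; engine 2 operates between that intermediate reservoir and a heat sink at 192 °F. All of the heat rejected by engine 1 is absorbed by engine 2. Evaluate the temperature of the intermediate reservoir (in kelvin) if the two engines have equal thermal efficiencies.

T_m ≈ 900 K

T_H = 1964 °C → 1964 + 273.15 = 2237.15 K.
T_C = 192 °F → (192 − 32) × 5/9 = 88.89 °C = 362.04 K.
Equal efficiencies require 1 − T_m/T_H = 1 − T_C/T_m, i.e. T_m/T_H = T_C/T_m, so T_m = √(T_H·T_C) = √(2237.15 × 362.04) = 900 K.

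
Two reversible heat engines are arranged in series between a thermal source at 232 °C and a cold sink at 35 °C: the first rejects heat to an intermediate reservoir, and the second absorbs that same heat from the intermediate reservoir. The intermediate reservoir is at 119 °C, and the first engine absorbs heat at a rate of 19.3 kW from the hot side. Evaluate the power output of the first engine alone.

Ẇ₁ ≈ 4.32 kW

T_H = 232 °C → 232 + 273.15 = 505.15 K.
T_C = 35 °C → 35 + 273.15 = 308.15 K.
T_m = 119 °C → 119 + 273.15 = 392.15 K.
First-stage efficiency η₁ = 1 − T_m/T_H = 1 − 392.15/505.15 = 0.2237.
W₁ = η₁·Q_H = 0.2237 × 19.3 = 4.32 kW.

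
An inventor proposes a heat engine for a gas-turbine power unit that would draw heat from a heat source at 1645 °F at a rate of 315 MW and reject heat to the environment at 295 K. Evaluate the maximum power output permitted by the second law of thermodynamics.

Ẇ_max ≈ 236 MW

T_H = 1645 °F → (1645 − 32) × 5/9 = 896.11 °C = 1169.26 K.
The second-law ceiling is the Carnot efficiency, η_max = 1 − T_C/T_H = 1 − 295.00/1169.26 = 0.7477.
W_max = η_max · Q_H = 0.7477 × 315 = 236 MW.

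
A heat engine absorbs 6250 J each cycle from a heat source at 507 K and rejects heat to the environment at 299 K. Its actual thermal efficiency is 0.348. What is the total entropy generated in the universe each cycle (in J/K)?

ΔS_univ ≈ 1.30 J/K

W = η·Q_H = 0.348 × 6250 = 2175 J, so Q_C = Q_H − W = 4075 J.
The hot reservoir loses entropy Q_H/T_H = 6250/507.00 = 12.33 J/K; the cold reservoir gains Q_C/T_C = 4075/299.00 = 13.63 J/K.
ΔS_univ = −Q_H/T_H + Q_C/T_C = 1.30 J/K (> 0, since η = 0.348 < η_Carnot = 0.410).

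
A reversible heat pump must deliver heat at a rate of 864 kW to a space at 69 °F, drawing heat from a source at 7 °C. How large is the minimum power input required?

T_H = 69 °F → (69 − 32) × 5/9 = 20.56 °C = 293.71 K.
T_C = 7 °C → 7 + 273.15 = 280.15 K.
The Carnot heat-pump COP is COP_HP = T_H/(T_H − T_C) = 293.71/13.56 = 21.6668.
W = Q_H/COP_HP = 864/21.6668 = 39.88 kW.

Ẇ_in ≈ 39.88 kW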